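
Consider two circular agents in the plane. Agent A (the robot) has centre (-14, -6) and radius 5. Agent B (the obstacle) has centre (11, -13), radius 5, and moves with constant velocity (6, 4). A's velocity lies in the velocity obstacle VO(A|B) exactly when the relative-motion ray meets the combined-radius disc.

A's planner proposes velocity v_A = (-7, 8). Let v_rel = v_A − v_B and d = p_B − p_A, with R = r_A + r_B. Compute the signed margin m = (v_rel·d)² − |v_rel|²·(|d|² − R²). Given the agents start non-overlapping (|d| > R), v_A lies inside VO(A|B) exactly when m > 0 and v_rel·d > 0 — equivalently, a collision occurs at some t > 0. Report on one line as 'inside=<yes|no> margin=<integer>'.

d = (25, -7),  |d|² = 674;  R = 5+5 = 10,  c = 674−10² = 574
v_rel = (-13, 4),  |v_rel|² = 185;  v_rel·d = (-13)·(25) + (4)·(-7) = -353
185·t² + 706·t + 574 = 0  ⇒  m = (-353)² − 185·574 = 18419
m = 18419 > 0,  v_rel·d = -353 < 0  ⇒  outside

inside=no margin=18419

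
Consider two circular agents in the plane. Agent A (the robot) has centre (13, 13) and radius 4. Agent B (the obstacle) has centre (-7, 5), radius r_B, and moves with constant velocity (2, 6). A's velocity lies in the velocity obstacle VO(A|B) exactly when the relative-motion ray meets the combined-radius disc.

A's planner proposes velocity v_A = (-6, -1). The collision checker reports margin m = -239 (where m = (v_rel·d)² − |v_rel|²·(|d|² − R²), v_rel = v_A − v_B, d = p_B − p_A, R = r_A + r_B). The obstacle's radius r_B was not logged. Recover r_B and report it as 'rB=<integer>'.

m = -239
d = (-20, -8);  v_rel = (-8, -7),  |v_rel|² = 113
v_rel×d = (-8)·(-8) − (-7)·(-20) = -76
since m = R²·113 − (-76)²:  R² = (5776 + -239) / 113 = 49
R = √49 = 7  ⇒  r_B = 7 − 4 = 3

rB=3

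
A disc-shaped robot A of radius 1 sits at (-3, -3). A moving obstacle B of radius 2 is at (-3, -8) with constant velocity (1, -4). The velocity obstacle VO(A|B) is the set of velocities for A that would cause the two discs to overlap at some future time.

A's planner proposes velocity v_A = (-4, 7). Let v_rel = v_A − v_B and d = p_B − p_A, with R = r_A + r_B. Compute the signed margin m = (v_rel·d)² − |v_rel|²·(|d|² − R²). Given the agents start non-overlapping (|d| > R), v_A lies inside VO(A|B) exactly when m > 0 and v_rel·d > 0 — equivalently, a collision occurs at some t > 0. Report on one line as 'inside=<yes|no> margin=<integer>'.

d = (0, -5),  |d|² = 25;  R = 1+2 = 3,  c = 25−3² = 16
v_rel = (-5, 11),  |v_rel|² = 146;  v_rel·d = (-5)·(0) + (11)·(-5) = -55
146·t² + 110·t + 16 = 0  ⇒  m = (-55)² − 146·16 = 689
m = 689 > 0,  v_rel·d = -55 < 0  ⇒  outside

inside=no margin=689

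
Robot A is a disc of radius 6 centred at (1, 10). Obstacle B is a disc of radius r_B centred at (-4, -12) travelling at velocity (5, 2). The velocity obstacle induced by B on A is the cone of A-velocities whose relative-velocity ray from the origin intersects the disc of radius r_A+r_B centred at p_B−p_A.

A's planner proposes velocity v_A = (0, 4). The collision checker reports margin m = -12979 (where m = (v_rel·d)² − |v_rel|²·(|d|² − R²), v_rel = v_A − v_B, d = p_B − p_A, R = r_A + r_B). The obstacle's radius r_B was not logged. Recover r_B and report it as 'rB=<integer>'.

m = -12979
d = (-5, -22);  v_rel = (-5, 2),  |v_rel|² = 29
v_rel×d = (-5)·(-22) − (2)·(-5) = 120
since m = R²·29 − 120²:  R² = (14400 + -12979) / 29 = 49
R = √49 = 7  ⇒  r_B = 7 − 6 = 1

rB=1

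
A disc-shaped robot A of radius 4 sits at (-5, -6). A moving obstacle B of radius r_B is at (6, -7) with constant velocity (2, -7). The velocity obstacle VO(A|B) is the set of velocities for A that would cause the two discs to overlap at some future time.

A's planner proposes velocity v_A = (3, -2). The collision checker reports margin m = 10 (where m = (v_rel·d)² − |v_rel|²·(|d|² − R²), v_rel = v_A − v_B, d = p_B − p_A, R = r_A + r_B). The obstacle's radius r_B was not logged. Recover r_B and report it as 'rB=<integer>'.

m = 10
d = (11, -1);  v_rel = (1, 5),  |v_rel|² = 26
v_rel×d = (1)·(-1) − (5)·(11) = -56
since m = R²·26 − (-56)²:  R² = (3136 + 10) / 26 = 121
R = √121 = 11  ⇒  r_B = 11 − 4 = 7

rB=7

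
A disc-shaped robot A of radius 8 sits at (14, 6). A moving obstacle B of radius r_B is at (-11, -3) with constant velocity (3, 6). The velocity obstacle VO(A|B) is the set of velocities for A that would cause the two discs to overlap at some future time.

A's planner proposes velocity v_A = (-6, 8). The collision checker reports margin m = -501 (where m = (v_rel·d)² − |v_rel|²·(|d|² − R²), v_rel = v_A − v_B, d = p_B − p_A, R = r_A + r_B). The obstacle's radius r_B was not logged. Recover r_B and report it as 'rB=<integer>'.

m = -501
d = (-25, -9);  v_rel = (-9, 2),  |v_rel|² = 85
v_rel×d = (-9)·(-9) − (2)·(-25) = 131
since m = R²·85 − 131²:  R² = (17161 + -501) / 85 = 196
R = √196 = 14  ⇒  r_B = 14 − 8 = 6

rB=6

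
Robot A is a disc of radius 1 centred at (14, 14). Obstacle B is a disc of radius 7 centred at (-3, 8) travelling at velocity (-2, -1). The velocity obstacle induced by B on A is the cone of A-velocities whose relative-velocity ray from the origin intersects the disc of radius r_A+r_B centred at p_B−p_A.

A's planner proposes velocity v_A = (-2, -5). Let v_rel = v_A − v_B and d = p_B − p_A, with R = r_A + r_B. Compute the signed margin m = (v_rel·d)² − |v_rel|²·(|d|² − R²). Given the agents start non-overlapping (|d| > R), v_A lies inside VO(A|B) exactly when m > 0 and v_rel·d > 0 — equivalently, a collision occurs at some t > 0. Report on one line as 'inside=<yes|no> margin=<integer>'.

d = (-17, -6),  |d|² = 325;  R = 1+7 = 8,  c = 325−8² = 261
v_rel = (0, -4),  |v_rel|² = 16;  v_rel·d = (0)·(-17) + (-4)·(-6) = 24
16·t² − 48·t + 261 = 0  ⇒  m = 24² − 16·261 = -3600
m = -3600 < 0,  v_rel·d = 24 > 0  ⇒  outside

inside=no margin=-3600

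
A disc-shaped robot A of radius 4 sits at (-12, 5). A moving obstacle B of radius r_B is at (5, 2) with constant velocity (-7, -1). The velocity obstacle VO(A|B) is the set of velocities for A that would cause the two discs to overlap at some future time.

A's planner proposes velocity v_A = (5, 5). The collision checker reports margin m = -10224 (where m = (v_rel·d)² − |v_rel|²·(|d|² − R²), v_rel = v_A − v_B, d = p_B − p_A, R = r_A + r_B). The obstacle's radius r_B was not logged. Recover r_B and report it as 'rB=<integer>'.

m = -10224
d = (17, -3);  v_rel = (12, 6),  |v_rel|² = 180
v_rel×d = (12)·(-3) − (6)·(17) = -138
since m = R²·180 − (-138)²:  R² = (19044 + -10224) / 180 = 49
R = √49 = 7  ⇒  r_B = 7 − 4 = 3

rB=3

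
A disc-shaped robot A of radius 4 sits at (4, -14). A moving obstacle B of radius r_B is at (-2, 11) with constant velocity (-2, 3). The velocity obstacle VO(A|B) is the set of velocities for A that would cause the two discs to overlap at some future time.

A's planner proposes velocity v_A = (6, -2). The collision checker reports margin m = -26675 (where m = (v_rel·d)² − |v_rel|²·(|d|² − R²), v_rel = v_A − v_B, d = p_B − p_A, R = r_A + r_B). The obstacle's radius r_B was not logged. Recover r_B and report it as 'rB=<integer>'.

m = -26675
d = (-6, 25);  v_rel = (8, -5),  |v_rel|² = 89
v_rel×d = (8)·(25) − (-5)·(-6) = 170
since m = R²·89 − 170²:  R² = (28900 + -26675) / 89 = 25
R = √25 = 5  ⇒  r_B = 5 − 4 = 1

rB=1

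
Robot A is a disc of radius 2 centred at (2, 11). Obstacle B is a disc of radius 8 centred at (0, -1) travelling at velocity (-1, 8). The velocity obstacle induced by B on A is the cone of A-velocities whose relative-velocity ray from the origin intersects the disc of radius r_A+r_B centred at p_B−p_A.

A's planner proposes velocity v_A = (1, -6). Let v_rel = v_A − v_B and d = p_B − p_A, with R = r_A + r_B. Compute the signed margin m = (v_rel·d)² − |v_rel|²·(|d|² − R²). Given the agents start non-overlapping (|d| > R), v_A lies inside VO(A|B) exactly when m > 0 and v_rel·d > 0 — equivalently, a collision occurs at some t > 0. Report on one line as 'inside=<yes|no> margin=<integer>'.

d = (-2, -12),  |d|² = 148;  R = 2+8 = 10,  c = 148−10² = 48
v_rel = (2, -14),  |v_rel|² = 200;  v_rel·d = (2)·(-2) + (-14)·(-12) = 164
200·t² − 328·t + 48 = 0  ⇒  m = 164² − 200·48 = 17296
m = 17296 > 0,  v_rel·d = 164 > 0  ⇒  inside

inside=yes margin=17296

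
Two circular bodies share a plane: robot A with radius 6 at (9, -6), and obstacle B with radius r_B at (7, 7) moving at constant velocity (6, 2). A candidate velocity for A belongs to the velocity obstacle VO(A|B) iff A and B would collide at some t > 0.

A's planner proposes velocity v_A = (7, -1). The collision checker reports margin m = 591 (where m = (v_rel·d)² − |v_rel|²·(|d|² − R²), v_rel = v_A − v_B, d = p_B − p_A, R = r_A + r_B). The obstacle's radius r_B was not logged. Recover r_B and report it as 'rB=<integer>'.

m = 591
d = (-2, 13);  v_rel = (1, -3),  |v_rel|² = 10
v_rel×d = (1)·(13) − (-3)·(-2) = 7
since m = R²·10 − 7²:  R² = (49 + 591) / 10 = 64
R = √64 = 8  ⇒  r_B = 8 − 6 = 2

rB=2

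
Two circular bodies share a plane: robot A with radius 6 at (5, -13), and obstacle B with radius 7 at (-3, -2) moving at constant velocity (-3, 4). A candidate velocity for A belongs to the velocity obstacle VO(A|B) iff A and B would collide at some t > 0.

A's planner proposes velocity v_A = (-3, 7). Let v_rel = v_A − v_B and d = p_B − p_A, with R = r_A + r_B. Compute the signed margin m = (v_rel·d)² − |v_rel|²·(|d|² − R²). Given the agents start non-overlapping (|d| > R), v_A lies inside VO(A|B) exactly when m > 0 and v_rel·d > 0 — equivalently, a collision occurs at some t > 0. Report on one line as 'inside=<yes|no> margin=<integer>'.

d = (-8, 11),  |d|² = 185;  R = 6+7 = 13,  c = 185−13² = 16
v_rel = (0, 3),  |v_rel|² = 9;  v_rel·d = (0)·(-8) + (3)·(11) = 33
9·t² − 66·t + 16 = 0  ⇒  m = 33² − 9·16 = 945
m = 945 > 0,  v_rel·d = 33 > 0  ⇒  inside

inside=yes margin=945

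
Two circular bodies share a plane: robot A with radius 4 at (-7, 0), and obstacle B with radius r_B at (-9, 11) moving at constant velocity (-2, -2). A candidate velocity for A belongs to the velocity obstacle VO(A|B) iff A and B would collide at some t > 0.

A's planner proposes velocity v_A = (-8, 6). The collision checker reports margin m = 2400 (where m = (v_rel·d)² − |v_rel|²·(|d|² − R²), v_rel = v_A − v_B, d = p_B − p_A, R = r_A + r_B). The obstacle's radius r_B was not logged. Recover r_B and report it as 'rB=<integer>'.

m = 2400
d = (-2, 11);  v_rel = (-6, 8),  |v_rel|² = 100
v_rel×d = (-6)·(11) − (8)·(-2) = -50
since m = R²·100 − (-50)²:  R² = (2500 + 2400) / 100 = 49
R = √49 = 7  ⇒  r_B = 7 − 4 = 3

rB=3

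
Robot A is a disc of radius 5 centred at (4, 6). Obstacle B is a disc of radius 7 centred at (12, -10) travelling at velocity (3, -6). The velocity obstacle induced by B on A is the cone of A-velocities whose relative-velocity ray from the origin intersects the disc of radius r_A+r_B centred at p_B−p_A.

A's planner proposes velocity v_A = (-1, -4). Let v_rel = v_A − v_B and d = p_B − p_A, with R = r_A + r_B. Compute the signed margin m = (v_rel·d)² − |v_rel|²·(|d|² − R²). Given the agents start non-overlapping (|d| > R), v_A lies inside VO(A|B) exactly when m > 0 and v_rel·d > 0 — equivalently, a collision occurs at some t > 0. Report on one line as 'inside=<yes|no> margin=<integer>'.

d = (8, -16),  |d|² = 320;  R = 5+7 = 12,  c = 320−12² = 176
v_rel = (-4, 2),  |v_rel|² = 20;  v_rel·d = (-4)·(8) + (2)·(-16) = -64
20·t² + 128·t + 176 = 0  ⇒  m = (-64)² − 20·176 = 576
m = 576 > 0,  v_rel·d = -64 < 0  ⇒  outside

inside=no margin=576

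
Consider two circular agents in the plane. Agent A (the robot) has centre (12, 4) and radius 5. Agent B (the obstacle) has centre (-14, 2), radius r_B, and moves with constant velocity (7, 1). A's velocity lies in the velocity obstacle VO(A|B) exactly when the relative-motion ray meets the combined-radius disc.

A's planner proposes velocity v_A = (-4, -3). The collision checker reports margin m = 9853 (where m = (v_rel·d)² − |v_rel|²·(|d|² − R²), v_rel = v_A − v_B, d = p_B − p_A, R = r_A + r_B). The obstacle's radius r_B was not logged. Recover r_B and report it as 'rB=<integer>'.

m = 9853
d = (-26, -2);  v_rel = (-11, -4),  |v_rel|² = 137
v_rel×d = (-11)·(-2) − (-4)·(-26) = -82
since m = R²·137 − (-82)²:  R² = (6724 + 9853) / 137 = 121
R = √121 = 11  ⇒  r_B = 11 − 5 = 6

rB=6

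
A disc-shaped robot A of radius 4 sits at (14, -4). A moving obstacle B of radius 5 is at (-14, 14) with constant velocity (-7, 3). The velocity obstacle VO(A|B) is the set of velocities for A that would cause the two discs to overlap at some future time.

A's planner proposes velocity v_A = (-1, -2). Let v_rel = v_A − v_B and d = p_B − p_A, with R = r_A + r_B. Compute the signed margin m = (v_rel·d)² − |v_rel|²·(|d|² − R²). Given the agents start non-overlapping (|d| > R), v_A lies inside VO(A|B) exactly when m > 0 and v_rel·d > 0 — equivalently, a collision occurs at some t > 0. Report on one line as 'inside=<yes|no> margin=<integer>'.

d = (-28, 18),  |d|² = 1108;  R = 4+5 = 9,  c = 1108−9² = 1027
v_rel = (6, -5),  |v_rel|² = 61;  v_rel·d = (6)·(-28) + (-5)·(18) = -258
61·t² + 516·t + 1027 = 0  ⇒  m = (-258)² − 61·1027 = 3917
m = 3917 > 0,  v_rel·d = -258 < 0  ⇒  outside

inside=no margin=3917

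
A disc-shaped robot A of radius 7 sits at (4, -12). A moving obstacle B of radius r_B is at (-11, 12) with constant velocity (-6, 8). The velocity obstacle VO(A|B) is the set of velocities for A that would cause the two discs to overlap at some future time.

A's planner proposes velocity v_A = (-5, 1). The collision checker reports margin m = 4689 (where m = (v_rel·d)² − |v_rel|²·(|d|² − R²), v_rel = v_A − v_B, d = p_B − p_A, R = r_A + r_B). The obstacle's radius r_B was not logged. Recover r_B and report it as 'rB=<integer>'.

m = 4689
d = (-15, 24);  v_rel = (1, -7),  |v_rel|² = 50
v_rel×d = (1)·(24) − (-7)·(-15) = -81
since m = R²·50 − (-81)²:  R² = (6561 + 4689) / 50 = 225
R = √225 = 15  ⇒  r_B = 15 − 7 = 8

rB=8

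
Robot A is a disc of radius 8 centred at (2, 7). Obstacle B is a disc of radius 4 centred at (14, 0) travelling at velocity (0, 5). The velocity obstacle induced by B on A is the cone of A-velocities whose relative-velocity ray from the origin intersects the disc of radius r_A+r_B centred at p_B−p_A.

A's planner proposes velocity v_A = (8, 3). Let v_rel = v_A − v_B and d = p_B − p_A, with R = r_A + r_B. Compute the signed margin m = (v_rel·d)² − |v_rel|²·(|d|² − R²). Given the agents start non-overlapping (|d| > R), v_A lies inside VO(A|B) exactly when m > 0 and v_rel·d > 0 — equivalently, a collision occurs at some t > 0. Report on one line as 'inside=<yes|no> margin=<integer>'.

d = (12, -7),  |d|² = 193;  R = 8+4 = 12,  c = 193−12² = 49
v_rel = (8, -2),  |v_rel|² = 68;  v_rel·d = (8)·(12) + (-2)·(-7) = 110
68·t² − 220·t + 49 = 0  ⇒  m = 110² − 68·49 = 8768
m = 8768 > 0,  v_rel·d = 110 > 0  ⇒  inside

inside=yes margin=8768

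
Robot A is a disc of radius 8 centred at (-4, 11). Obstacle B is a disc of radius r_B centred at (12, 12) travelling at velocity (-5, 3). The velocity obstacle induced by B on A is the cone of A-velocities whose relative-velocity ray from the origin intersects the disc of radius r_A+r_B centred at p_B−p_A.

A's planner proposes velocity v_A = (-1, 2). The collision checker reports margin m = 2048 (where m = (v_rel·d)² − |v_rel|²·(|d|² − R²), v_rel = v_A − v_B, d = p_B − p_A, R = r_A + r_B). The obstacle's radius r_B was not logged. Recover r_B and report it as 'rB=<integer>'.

m = 2048
d = (16, 1);  v_rel = (4, -1),  |v_rel|² = 17
v_rel×d = (4)·(1) − (-1)·(16) = 20
since m = R²·17 − 20²:  R² = (400 + 2048) / 17 = 144
R = √144 = 12  ⇒  r_B = 12 − 8 = 4

rB=4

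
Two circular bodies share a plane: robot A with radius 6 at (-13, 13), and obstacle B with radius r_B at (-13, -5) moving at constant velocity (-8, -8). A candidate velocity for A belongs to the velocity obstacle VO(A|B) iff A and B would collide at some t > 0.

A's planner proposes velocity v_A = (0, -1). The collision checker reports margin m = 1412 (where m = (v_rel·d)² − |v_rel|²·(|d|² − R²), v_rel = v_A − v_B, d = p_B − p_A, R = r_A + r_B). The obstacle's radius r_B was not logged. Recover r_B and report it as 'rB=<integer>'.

m = 1412
d = (0, -18);  v_rel = (8, 7),  |v_rel|² = 113
v_rel×d = (8)·(-18) − (7)·(0) = -144
since m = R²·113 − (-144)²:  R² = (20736 + 1412) / 113 = 196
R = √196 = 14  ⇒  r_B = 14 − 6 = 8

rB=8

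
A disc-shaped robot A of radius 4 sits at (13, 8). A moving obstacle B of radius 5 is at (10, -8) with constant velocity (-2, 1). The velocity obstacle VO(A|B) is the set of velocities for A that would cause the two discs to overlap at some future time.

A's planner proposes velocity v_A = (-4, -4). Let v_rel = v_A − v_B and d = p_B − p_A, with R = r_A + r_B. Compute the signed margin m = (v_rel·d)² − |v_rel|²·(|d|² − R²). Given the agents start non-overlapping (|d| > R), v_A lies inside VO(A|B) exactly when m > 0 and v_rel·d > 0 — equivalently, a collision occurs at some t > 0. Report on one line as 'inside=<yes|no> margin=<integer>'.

d = (-3, -16),  |d|² = 265;  R = 4+5 = 9,  c = 265−9² = 184
v_rel = (-2, -5),  |v_rel|² = 29;  v_rel·d = (-2)·(-3) + (-5)·(-16) = 86
29·t² − 172·t + 184 = 0  ⇒  m = 86² − 29·184 = 2060
m = 2060 > 0,  v_rel·d = 86 > 0  ⇒  inside

inside=yes margin=2060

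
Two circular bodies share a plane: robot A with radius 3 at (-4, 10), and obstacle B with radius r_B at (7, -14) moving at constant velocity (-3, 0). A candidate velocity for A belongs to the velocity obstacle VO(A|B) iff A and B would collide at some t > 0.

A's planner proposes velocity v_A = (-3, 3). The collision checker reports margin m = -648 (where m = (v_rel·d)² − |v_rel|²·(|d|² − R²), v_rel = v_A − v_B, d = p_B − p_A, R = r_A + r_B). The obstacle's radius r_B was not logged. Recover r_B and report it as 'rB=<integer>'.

m = -648
d = (11, -24);  v_rel = (0, 3),  |v_rel|² = 9
v_rel×d = (0)·(-24) − (3)·(11) = -33
since m = R²·9 − (-33)²:  R² = (1089 + -648) / 9 = 49
R = √49 = 7  ⇒  r_B = 7 − 3 = 4

rB=4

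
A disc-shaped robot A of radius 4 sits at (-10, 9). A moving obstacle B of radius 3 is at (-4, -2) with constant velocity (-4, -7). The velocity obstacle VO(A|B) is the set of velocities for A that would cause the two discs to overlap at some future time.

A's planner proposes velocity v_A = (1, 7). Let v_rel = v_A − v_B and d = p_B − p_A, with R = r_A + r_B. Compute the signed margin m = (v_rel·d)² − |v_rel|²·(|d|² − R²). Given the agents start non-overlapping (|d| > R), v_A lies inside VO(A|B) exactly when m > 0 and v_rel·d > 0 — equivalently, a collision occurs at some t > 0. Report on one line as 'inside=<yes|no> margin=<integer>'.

d = (6, -11),  |d|² = 157;  R = 4+3 = 7,  c = 157−7² = 108
v_rel = (5, 14),  |v_rel|² = 221;  v_rel·d = (5)·(6) + (14)·(-11) = -124
221·t² + 248·t + 108 = 0  ⇒  m = (-124)² − 221·108 = -8492
m = -8492 < 0,  v_rel·d = -124 < 0  ⇒  outside

inside=no margin=-8492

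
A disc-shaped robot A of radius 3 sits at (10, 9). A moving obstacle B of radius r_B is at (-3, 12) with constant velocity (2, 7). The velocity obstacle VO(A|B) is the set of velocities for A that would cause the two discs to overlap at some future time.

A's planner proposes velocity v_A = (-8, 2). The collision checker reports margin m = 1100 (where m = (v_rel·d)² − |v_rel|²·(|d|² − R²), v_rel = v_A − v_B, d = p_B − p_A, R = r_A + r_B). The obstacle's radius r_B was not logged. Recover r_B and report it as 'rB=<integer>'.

m = 1100
d = (-13, 3);  v_rel = (-10, -5),  |v_rel|² = 125
v_rel×d = (-10)·(3) − (-5)·(-13) = -95
since m = R²·125 − (-95)²:  R² = (9025 + 1100) / 125 = 81
R = √81 = 9  ⇒  r_B = 9 − 3 = 6

rB=6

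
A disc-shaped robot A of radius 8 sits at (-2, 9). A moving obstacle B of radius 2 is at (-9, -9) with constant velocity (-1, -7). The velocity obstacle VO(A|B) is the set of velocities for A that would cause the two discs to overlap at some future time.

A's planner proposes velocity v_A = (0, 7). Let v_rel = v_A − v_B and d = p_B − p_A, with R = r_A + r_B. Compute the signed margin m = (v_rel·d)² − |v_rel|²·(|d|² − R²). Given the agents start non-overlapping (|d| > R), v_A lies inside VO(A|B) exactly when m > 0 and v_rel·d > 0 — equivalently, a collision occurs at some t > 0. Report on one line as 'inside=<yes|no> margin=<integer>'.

d = (-7, -18),  |d|² = 373;  R = 8+2 = 10,  c = 373−10² = 273
v_rel = (1, 14),  |v_rel|² = 197;  v_rel·d = (1)·(-7) + (14)·(-18) = -259
197·t² + 518·t + 273 = 0  ⇒  m = (-259)² − 197·273 = 13300
m = 13300 > 0,  v_rel·d = -259 < 0  ⇒  outside

inside=no margin=13300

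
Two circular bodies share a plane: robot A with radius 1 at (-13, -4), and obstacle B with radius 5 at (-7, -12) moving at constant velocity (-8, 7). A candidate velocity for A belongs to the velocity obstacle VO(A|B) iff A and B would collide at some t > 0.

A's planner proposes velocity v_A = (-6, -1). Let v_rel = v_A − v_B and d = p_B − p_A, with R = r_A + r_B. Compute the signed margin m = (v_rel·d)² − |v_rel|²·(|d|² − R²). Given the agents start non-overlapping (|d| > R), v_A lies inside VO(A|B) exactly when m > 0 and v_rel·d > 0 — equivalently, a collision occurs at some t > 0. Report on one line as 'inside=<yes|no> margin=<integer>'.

d = (6, -8),  |d|² = 100;  R = 1+5 = 6,  c = 100−6² = 64
v_rel = (2, -8),  |v_rel|² = 68;  v_rel·d = (2)·(6) + (-8)·(-8) = 76
68·t² − 152·t + 64 = 0  ⇒  m = 76² − 68·64 = 1424
m = 1424 > 0,  v_rel·d = 76 > 0  ⇒  inside

inside=yes margin=1424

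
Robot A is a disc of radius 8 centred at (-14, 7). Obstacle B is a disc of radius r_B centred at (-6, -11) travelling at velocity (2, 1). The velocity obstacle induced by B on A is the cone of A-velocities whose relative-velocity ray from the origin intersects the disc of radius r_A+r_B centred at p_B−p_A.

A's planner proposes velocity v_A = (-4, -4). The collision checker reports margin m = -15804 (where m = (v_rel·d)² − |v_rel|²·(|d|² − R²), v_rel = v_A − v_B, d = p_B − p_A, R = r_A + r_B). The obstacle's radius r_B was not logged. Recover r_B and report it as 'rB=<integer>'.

m = -15804
d = (8, -18);  v_rel = (-6, -5),  |v_rel|² = 61
v_rel×d = (-6)·(-18) − (-5)·(8) = 148
since m = R²·61 − 148²:  R² = (21904 + -15804) / 61 = 100
R = √100 = 10  ⇒  r_B = 10 − 8 = 2

rB=2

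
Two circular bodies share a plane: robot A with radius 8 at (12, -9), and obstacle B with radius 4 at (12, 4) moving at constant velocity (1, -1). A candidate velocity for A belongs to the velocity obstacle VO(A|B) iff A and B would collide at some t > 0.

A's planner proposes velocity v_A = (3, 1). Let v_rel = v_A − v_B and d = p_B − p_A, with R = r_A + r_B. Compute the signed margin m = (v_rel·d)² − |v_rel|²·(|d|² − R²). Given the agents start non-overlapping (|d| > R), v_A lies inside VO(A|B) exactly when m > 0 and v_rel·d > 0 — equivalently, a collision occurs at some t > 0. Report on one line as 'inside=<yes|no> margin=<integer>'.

d = (0, 13),  |d|² = 169;  R = 8+4 = 12,  c = 169−12² = 25
v_rel = (2, 2),  |v_rel|² = 8;  v_rel·d = (2)·(0) + (2)·(13) = 26
8·t² − 52·t + 25 = 0  ⇒  m = 26² − 8·25 = 476
m = 476 > 0,  v_rel·d = 26 > 0  ⇒  inside

inside=yes margin=476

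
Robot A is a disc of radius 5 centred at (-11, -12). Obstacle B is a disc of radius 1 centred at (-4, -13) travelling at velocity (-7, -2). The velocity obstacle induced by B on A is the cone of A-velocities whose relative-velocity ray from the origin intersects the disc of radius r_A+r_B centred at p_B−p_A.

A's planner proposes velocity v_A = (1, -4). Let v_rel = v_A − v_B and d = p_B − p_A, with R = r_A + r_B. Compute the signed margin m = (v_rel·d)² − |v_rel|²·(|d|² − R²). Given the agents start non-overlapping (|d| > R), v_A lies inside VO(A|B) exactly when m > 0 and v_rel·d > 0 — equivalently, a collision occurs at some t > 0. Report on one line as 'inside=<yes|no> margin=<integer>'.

d = (7, -1),  |d|² = 50;  R = 5+1 = 6,  c = 50−6² = 14
v_rel = (8, -2),  |v_rel|² = 68;  v_rel·d = (8)·(7) + (-2)·(-1) = 58
68·t² − 116·t + 14 = 0  ⇒  m = 58² − 68·14 = 2412
m = 2412 > 0,  v_rel·d = 58 > 0  ⇒  inside

inside=yes margin=2412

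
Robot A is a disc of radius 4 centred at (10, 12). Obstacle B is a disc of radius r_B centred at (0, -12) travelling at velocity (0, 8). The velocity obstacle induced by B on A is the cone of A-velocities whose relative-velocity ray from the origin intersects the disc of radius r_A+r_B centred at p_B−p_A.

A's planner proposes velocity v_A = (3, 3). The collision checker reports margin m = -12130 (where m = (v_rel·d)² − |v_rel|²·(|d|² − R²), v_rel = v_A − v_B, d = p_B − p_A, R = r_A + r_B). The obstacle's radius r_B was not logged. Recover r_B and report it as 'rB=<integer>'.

m = -12130
d = (-10, -24);  v_rel = (3, -5),  |v_rel|² = 34
v_rel×d = (3)·(-24) − (-5)·(-10) = -122
since m = R²·34 − (-122)²:  R² = (14884 + -12130) / 34 = 81
R = √81 = 9  ⇒  r_B = 9 − 4 = 5

rB=5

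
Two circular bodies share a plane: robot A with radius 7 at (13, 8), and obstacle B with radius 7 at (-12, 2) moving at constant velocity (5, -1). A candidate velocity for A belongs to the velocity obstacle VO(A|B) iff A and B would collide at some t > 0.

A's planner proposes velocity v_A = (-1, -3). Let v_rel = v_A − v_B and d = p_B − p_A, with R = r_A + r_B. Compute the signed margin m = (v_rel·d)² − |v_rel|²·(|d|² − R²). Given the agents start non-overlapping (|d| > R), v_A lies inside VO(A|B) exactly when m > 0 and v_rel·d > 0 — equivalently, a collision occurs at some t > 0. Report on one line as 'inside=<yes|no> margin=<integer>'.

d = (-25, -6),  |d|² = 661;  R = 7+7 = 14,  c = 661−14² = 465
v_rel = (-6, -2),  |v_rel|² = 40;  v_rel·d = (-6)·(-25) + (-2)·(-6) = 162
40·t² − 324·t + 465 = 0  ⇒  m = 162² − 40·465 = 7644
m = 7644 > 0,  v_rel·d = 162 > 0  ⇒  inside

inside=yes margin=7644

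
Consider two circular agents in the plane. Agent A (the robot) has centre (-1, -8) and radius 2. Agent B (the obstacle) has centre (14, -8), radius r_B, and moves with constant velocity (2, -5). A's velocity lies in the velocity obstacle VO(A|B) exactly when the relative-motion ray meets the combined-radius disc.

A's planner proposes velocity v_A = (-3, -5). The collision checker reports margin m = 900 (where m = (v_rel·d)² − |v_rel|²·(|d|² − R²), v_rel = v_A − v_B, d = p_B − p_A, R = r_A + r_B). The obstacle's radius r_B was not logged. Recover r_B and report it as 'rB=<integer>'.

m = 900
d = (15, 0);  v_rel = (-5, 0),  |v_rel|² = 25
v_rel×d = (-5)·(0) − (0)·(15) = 0
since m = R²·25 − 0²:  R² = (0 + 900) / 25 = 36
R = √36 = 6  ⇒  r_B = 6 − 2 = 4

rB=4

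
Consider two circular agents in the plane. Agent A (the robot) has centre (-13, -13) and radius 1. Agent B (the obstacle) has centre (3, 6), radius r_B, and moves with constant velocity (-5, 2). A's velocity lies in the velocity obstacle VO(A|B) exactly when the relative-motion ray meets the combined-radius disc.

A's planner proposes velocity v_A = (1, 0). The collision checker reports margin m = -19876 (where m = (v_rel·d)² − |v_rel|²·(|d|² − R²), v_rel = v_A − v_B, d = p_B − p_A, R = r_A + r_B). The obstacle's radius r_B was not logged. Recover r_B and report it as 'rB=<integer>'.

m = -19876
d = (16, 19);  v_rel = (6, -2),  |v_rel|² = 40
v_rel×d = (6)·(19) − (-2)·(16) = 146
since m = R²·40 − 146²:  R² = (21316 + -19876) / 40 = 36
R = √36 = 6  ⇒  r_B = 6 − 1 = 5

rB=5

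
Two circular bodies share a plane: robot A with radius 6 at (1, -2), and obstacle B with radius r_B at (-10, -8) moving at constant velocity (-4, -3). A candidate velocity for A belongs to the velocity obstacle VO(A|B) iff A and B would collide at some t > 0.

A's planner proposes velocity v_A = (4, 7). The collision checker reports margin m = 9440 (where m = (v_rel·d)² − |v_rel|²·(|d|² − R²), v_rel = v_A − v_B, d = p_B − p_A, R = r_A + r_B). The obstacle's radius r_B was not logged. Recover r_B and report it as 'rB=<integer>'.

m = 9440
d = (-11, -6);  v_rel = (8, 10),  |v_rel|² = 164
v_rel×d = (8)·(-6) − (10)·(-11) = 62
since m = R²·164 − 62²:  R² = (3844 + 9440) / 164 = 81
R = √81 = 9  ⇒  r_B = 9 − 6 = 3

rB=3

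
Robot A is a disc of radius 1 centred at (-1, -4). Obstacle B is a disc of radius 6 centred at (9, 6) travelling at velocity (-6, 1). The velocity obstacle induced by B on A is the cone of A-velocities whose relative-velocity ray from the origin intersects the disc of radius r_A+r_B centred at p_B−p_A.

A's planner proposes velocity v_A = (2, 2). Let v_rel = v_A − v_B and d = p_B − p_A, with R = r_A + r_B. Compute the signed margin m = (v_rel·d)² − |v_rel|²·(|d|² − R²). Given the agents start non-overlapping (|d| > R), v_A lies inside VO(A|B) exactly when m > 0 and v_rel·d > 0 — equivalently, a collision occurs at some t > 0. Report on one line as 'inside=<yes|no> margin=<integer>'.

d = (10, 10),  |d|² = 200;  R = 1+6 = 7,  c = 200−7² = 151
v_rel = (8, 1),  |v_rel|² = 65;  v_rel·d = (8)·(10) + (1)·(10) = 90
65·t² − 180·t + 151 = 0  ⇒  m = 90² − 65·151 = -1715
m = -1715 < 0,  v_rel·d = 90 > 0  ⇒  outside

inside=no margin=-1715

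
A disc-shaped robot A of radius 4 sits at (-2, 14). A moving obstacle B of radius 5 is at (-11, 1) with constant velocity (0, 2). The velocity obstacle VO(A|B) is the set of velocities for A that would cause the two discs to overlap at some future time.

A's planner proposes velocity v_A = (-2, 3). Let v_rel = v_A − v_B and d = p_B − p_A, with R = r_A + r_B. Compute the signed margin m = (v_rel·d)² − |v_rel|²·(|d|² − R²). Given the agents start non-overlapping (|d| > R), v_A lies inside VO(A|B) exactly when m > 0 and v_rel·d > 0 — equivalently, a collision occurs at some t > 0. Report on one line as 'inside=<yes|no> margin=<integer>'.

d = (-9, -13),  |d|² = 250;  R = 4+5 = 9,  c = 250−9² = 169
v_rel = (-2, 1),  |v_rel|² = 5;  v_rel·d = (-2)·(-9) + (1)·(-13) = 5
5·t² − 10·t + 169 = 0  ⇒  m = 5² − 5·169 = -820
m = -820 < 0,  v_rel·d = 5 > 0  ⇒  outside

inside=no margin=-820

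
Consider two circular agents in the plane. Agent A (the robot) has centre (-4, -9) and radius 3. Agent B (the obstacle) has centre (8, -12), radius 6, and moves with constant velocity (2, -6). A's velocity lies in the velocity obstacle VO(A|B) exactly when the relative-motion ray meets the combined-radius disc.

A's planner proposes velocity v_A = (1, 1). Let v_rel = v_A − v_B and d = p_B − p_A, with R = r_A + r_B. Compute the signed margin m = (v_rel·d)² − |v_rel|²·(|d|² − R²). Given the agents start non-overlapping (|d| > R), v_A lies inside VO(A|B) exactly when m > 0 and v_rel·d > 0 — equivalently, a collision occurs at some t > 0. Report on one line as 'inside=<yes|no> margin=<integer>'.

d = (12, -3),  |d|² = 153;  R = 3+6 = 9,  c = 153−9² = 72
v_rel = (-1, 7),  |v_rel|² = 50;  v_rel·d = (-1)·(12) + (7)·(-3) = -33
50·t² + 66·t + 72 = 0  ⇒  m = (-33)² − 50·72 = -2511
m = -2511 < 0,  v_rel·d = -33 < 0  ⇒  outside

inside=no margin=-2511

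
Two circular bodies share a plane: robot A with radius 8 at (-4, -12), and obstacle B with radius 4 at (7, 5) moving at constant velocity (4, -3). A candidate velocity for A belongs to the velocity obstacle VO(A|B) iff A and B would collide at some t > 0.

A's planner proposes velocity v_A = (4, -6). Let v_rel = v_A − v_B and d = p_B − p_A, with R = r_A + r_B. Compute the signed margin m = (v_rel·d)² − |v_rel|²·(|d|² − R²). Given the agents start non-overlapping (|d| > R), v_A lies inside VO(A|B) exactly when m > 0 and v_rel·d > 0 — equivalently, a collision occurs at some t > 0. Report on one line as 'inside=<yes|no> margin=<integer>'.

d = (11, 17),  |d|² = 410;  R = 8+4 = 12,  c = 410−12² = 266
v_rel = (0, -3),  |v_rel|² = 9;  v_rel·d = (0)·(11) + (-3)·(17) = -51
9·t² + 102·t + 266 = 0  ⇒  m = (-51)² − 9·266 = 207
m = 207 > 0,  v_rel·d = -51 < 0  ⇒  outside

inside=no margin=207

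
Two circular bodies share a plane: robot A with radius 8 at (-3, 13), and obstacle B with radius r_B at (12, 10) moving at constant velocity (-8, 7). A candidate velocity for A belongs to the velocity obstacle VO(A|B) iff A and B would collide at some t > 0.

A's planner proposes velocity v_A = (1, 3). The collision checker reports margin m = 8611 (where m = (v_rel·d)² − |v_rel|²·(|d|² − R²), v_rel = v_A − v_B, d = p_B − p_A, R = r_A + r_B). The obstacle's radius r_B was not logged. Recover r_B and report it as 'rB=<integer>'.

m = 8611
d = (15, -3);  v_rel = (9, -4),  |v_rel|² = 97
v_rel×d = (9)·(-3) − (-4)·(15) = 33
since m = R²·97 − 33²:  R² = (1089 + 8611) / 97 = 100
R = √100 = 10  ⇒  r_B = 10 − 8 = 2

rB=2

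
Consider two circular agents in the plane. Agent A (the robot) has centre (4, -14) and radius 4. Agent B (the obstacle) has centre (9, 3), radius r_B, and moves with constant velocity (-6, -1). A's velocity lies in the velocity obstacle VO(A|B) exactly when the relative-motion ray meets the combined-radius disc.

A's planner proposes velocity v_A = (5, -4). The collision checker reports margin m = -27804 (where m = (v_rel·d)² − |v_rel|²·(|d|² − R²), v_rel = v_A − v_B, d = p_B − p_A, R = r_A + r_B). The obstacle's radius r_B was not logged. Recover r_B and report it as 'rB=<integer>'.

m = -27804
d = (5, 17);  v_rel = (11, -3),  |v_rel|² = 130
v_rel×d = (11)·(17) − (-3)·(5) = 202
since m = R²·130 − 202²:  R² = (40804 + -27804) / 130 = 100
R = √100 = 10  ⇒  r_B = 10 − 4 = 6

rB=6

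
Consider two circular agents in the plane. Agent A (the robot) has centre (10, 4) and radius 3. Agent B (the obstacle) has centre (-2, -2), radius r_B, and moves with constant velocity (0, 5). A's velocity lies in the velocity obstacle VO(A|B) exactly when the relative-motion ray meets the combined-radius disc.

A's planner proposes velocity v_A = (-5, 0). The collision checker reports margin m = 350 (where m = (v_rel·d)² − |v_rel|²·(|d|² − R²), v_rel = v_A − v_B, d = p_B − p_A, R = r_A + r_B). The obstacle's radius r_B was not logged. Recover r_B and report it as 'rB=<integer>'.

m = 350
d = (-12, -6);  v_rel = (-5, -5),  |v_rel|² = 50
v_rel×d = (-5)·(-6) − (-5)·(-12) = -30
since m = R²·50 − (-30)²:  R² = (900 + 350) / 50 = 25
R = √25 = 5  ⇒  r_B = 5 − 3 = 2

rB=2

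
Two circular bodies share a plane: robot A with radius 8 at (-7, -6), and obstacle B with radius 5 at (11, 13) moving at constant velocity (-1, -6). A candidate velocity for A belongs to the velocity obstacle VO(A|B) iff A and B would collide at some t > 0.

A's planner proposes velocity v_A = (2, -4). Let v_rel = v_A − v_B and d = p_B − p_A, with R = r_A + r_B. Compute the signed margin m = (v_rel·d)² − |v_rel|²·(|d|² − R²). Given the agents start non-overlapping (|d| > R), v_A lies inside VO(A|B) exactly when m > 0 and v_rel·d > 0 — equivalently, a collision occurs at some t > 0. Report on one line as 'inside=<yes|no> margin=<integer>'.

d = (18, 19),  |d|² = 685;  R = 8+5 = 13,  c = 685−13² = 516
v_rel = (3, 2),  |v_rel|² = 13;  v_rel·d = (3)·(18) + (2)·(19) = 92
13·t² − 184·t + 516 = 0  ⇒  m = 92² − 13·516 = 1756
m = 1756 > 0,  v_rel·d = 92 > 0  ⇒  inside

inside=yes margin=1756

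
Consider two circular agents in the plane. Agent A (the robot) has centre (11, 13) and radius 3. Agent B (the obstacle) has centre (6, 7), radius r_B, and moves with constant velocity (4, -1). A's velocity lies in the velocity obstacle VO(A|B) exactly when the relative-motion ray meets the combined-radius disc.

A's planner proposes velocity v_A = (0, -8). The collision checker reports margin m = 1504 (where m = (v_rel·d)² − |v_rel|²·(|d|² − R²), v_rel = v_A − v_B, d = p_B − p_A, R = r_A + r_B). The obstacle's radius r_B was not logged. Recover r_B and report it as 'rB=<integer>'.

m = 1504
d = (-5, -6);  v_rel = (-4, -7),  |v_rel|² = 65
v_rel×d = (-4)·(-6) − (-7)·(-5) = -11
since m = R²·65 − (-11)²:  R² = (121 + 1504) / 65 = 25
R = √25 = 5  ⇒  r_B = 5 − 3 = 2

rB=2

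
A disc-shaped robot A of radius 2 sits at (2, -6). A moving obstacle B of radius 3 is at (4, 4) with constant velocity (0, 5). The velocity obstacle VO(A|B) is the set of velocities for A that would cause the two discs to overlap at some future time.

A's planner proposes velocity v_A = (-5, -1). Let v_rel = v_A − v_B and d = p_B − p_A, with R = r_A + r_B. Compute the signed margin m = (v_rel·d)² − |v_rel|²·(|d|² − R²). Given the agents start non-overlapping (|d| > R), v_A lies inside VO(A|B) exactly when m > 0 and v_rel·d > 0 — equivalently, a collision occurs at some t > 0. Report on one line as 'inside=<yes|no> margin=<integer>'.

d = (2, 10),  |d|² = 104;  R = 2+3 = 5,  c = 104−5² = 79
v_rel = (-5, -6),  |v_rel|² = 61;  v_rel·d = (-5)·(2) + (-6)·(10) = -70
61·t² + 140·t + 79 = 0  ⇒  m = (-70)² − 61·79 = 81
m = 81 > 0,  v_rel·d = -70 < 0  ⇒  outside

inside=no margin=81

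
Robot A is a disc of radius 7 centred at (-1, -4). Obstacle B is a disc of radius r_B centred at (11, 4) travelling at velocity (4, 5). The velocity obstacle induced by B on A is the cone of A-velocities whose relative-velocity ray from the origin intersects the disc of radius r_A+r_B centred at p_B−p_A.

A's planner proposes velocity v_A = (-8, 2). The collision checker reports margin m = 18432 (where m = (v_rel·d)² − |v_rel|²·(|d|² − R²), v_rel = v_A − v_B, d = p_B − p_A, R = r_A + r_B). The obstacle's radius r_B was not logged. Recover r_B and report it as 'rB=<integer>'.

m = 18432
d = (12, 8);  v_rel = (-12, -3),  |v_rel|² = 153
v_rel×d = (-12)·(8) − (-3)·(12) = -60
since m = R²·153 − (-60)²:  R² = (3600 + 18432) / 153 = 144
R = √144 = 12  ⇒  r_B = 12 − 7 = 5

rB=5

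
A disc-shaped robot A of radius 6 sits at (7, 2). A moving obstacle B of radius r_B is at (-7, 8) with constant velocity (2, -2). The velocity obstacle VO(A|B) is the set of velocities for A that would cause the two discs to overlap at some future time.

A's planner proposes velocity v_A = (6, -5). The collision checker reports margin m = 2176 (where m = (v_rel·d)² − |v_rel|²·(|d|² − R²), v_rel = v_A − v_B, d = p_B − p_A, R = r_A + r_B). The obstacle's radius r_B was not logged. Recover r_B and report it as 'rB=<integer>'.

m = 2176
d = (-14, 6);  v_rel = (4, -3),  |v_rel|² = 25
v_rel×d = (4)·(6) − (-3)·(-14) = -18
since m = R²·25 − (-18)²:  R² = (324 + 2176) / 25 = 100
R = √100 = 10  ⇒  r_B = 10 − 6 = 4

rB=4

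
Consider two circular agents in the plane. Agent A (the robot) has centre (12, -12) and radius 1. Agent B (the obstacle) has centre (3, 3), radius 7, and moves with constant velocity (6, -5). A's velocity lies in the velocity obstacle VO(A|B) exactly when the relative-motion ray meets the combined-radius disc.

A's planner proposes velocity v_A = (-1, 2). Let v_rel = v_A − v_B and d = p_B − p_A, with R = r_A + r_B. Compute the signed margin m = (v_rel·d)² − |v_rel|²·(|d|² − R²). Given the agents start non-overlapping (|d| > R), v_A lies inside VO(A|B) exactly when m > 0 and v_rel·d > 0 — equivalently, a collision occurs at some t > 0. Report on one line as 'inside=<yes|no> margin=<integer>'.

d = (-9, 15),  |d|² = 306;  R = 1+7 = 8,  c = 306−8² = 242
v_rel = (-7, 7),  |v_rel|² = 98;  v_rel·d = (-7)·(-9) + (7)·(15) = 168
98·t² − 336·t + 242 = 0  ⇒  m = 168² − 98·242 = 4508
m = 4508 > 0,  v_rel·d = 168 > 0  ⇒  inside

inside=yes margin=4508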